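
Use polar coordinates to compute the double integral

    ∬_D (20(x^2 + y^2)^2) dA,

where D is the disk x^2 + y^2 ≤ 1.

The region D is 0 ≤ r ≤ 1, 0 ≤ θ ≤ 2π in polar coordinates, where x = r cos(θ), y = r sin(θ), and dA = r dr dθ.

Under the substitution, the integrand becomes 20r^4, so

    ∬_D (20(x^2 + y^2)^2) dA = ∫_{0}^{2π} ∫_{0}^{1} (20r^4) · r dr dθ.

Inner integral (in r): ∫_{0}^{1} (20r^4) · r dr = 10/3.

Outer integral (in θ): ∫_{0}^{2π} (10/3) dθ = 20π/3.

Therefore ∬_D (20(x^2 + y^2)^2) dA = 20π/3.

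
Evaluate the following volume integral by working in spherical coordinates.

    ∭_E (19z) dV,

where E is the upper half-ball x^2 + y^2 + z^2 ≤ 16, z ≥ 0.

In spherical coordinates, x = ρ sin(φ) cos(θ), y = ρ sin(φ) sin(θ), z = ρ cos(φ), and dV = ρ^2 sin(φ) dρ dφ dθ.

The integrand becomes 19ρ cos(φ), so

    ∭_E (19z) dV = ∫_{0}^{2π} ∫_{0}^{π/2} ∫_{0}^{4} (19ρ cos(φ)) · ρ^2 sin(φ) dρ dφ dθ.

Inner (ρ): 608sin(2φ).
Middle (φ): 608.
Outer (θ): 1216π.

Therefore the triple integral equals 1216π.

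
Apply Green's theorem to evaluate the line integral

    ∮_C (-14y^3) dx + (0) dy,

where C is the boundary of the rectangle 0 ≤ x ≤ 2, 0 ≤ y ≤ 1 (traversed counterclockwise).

Green's theorem converts the closed line integral into a double integral over the enclosed region D:

    ∮_C P dx + Q dy = ∬_D (∂Q/∂x - ∂P/∂y) dA.

Here P = -14y^3, Q = 0, so

    ∂Q/∂x = 0,    ∂P/∂y = -42y^2,
    ∂Q/∂x - ∂P/∂y = 42y^2.

D is the region 0 ≤ x ≤ 2, 0 ≤ y ≤ 1. Evaluating the double integral:

    ∬_D (42y^2) dA = ∫_0^{2} ∫_0^{1} (42y^2) dy dx.

Inner (y from 0 to 1): 14.
Outer (x from 0 to 2): 28.

Therefore ∮_C P dx + Q dy = 28.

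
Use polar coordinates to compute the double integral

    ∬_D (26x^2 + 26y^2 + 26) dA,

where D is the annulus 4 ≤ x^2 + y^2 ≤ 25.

The region D is 2 ≤ r ≤ 5, 0 ≤ θ ≤ 2π in polar coordinates, where x = r cos(θ), y = r sin(θ), and dA = r dr dθ.

Under the substitution, the integrand becomes 26r^2 + 26, so

    ∬_D (26x^2 + 26y^2 + 26) dA = ∫_{0}^{2π} ∫_{2}^{5} (26r^2 + 26) · r dr dθ.

Inner integral (in r): ∫_{2}^{5} (26r^2 + 26) · r dr = 8463/2.

Outer integral (in θ): ∫_{0}^{2π} (8463/2) dθ = 8463π.

Therefore ∬_D (26x^2 + 26y^2 + 26) dA = 8463π.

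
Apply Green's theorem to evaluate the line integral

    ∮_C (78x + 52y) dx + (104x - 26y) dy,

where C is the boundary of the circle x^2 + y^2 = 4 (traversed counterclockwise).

Green's theorem converts the closed line integral into a double integral over the enclosed region D:

    ∮_C P dx + Q dy = ∬_D (∂Q/∂x - ∂P/∂y) dA.

Here P = 78x + 52y, Q = 104x - 26y, so

    ∂Q/∂x = 104,    ∂P/∂y = 52,
    ∂Q/∂x - ∂P/∂y = 52.

D is the region x^2 + y^2 ≤ 4. Evaluating the double integral:

In polar coordinates (x = r cos θ, y = r sin θ, dA = r dr dθ) the integrand becomes 52, so

    ∬_D (52) dA = ∫_0^{2π} ∫_0^{2} (52) · r dr dθ.

Inner (r from 0 to 2): 104.
Outer (θ from 0 to 2π): 208π.

Therefore ∮_C P dx + Q dy = 208π.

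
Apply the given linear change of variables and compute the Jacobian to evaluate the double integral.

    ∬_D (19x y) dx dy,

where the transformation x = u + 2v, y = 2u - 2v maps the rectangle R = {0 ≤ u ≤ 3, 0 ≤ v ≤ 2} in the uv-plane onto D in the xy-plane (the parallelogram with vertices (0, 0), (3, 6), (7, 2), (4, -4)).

Compute the Jacobian determinant of (x, y) with respect to (u, v):

    ∂(x,y)/∂(u,v) = | 1  2 | = (1)(-2) - (2)(2) = -6.
                   | 2  -2 |

Its absolute value is |J| = 6 (the area scaling factor).

Substituting x = u + 2v, y = 2u - 2v into the integrand,

    19x y → 38u^2 + 38u v - 76v^2,

so the integral becomes

    ∬_R (38u^2 + 38u v - 76v^2) · |J| du dv = ∫_0^3 ∫_0^2 (228u^2 + 228u v - 456v^2) dv du.

Inner (v): 456u^2 + 456u - 1216.
Outer (u): 2508.

Therefore ∬_D (19x y) dx dy = 2508.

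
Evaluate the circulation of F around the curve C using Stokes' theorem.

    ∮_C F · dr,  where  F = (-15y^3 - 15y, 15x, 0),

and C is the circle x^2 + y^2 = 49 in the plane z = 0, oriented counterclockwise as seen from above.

Let S be the flat disk x^2 + y^2 ≤ 49 in the plane z = 0, with upward unit normal n̂ = ẑ. By Stokes' theorem,

    ∮_C F · dr = ∬_S (∇ × F) · n̂ dS = ∬_D (curl F)_z dA,

where D is the disk x^2 + y^2 ≤ 49.

Compute the curl of F = (-15y^3 - 15y, 15x, 0):
    (∇ × F)_x = ∂F_z/∂y - ∂F_y/∂z = 0,
    (∇ × F)_y = ∂F_x/∂z - ∂F_z/∂x = 0,
    (∇ × F)_z = ∂F_y/∂x - ∂F_x/∂y = 45y^2 + 30.

On z = 0, (curl F)_z = 45y^2 + 30.

Convert to polar (x = r cos θ, y = r sin θ, dA = r dr dθ); the integrand becomes 45r^2sin(θ)^2 + 30, so

    ∬_D (curl F)_z dA = ∫_0^{2π} ∫_0^{7} (45r^2sin(θ)^2 + 30) · r dr dθ.

Inner (r from 0 to 7): 108045sin(θ)^2/4 + 735.
Outer (θ from 0 to 2π): 113925π/4.

Therefore ∮_C F · dr = 113925π/4.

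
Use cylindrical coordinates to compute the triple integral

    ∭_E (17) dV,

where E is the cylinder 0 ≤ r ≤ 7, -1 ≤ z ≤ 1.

In cylindrical coordinates, x = r cos(θ), y = r sin(θ), z = z, and dV = r dr dθ dz.

The integrand becomes 17, so

    ∭_E (17) dV = ∫_{0}^{2π} ∫_{0}^{7} ∫_{-1}^{1} (17) · r dz dr dθ.

Inner (z): 34r.
Middle (r from 0 to 7): 833.
Outer (θ): 1666π.

Therefore the triple integral equals 1666π.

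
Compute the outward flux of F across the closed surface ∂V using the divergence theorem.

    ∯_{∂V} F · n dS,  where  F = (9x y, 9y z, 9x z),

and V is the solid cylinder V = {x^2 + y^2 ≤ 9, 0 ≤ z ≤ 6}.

By the divergence theorem,

    ∯_{∂V} F · n dS = ∭_V (∇ · F) dV.

Compute the divergence:
    ∇ · F = ∂F_x/∂x + ∂F_y/∂y + ∂F_z/∂z = 9y + 9z + 9x = 9x + 9y + 9z.

In cylindrical coordinates, x = r cos(θ), y = r sin(θ), z = z, dV = r dr dθ dz, with 0 ≤ r ≤ 3, 0 ≤ θ ≤ 2π, 0 ≤ z ≤ 6.

The integrand, after substitution and multiplying by the volume element, becomes (9sqrt(2)r sin(θ + π/4) + 9z) · r, so

    ∭_V (∇·F) dV = ∫_0^{2π} ∫_0^{3} ∫_0^{6} (9sqrt(2)r sin(θ + π/4) + 9z) · r dz dr dθ.

Inner (z from 0 to 6): 54r (sqrt(2)r sin(θ + π/4) + 3).
Middle (r from 0 to 3): 486sqrt(2)sin(θ + π/4) + 729.
Outer (θ from 0 to 2π): 1458π.

Therefore ∯_{∂V} F · n dS = 1458π.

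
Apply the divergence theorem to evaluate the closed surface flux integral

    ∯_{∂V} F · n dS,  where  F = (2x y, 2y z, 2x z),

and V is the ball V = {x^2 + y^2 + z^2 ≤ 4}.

By the divergence theorem,

    ∯_{∂V} F · n dS = ∭_V (∇ · F) dV.

Compute the divergence:
    ∇ · F = ∂F_x/∂x + ∂F_y/∂y + ∂F_z/∂z = 2y + 2z + 2x = 2x + 2y + 2z.

In spherical coordinates, x = ρ sin(φ) cos(θ), y = ρ sin(φ) sin(θ), z = ρ cos(φ), dV = ρ^2 sin(φ) dρ dφ dθ, with 0 ≤ ρ ≤ 2, 0 ≤ φ ≤ π, 0 ≤ θ ≤ 2π.

The integrand, after substitution and multiplying by the volume element, becomes (2ρ (sqrt(2)sin(φ)sin(θ + π/4) + cos(φ))) · ρ^2 sin(φ), so

    ∭_V (∇·F) dV = ∫_0^{2π} ∫_0^{π} ∫_0^{2} (2ρ (sqrt(2)sin(φ)sin(θ + π/4) + cos(φ))) · ρ^2 sin(φ) dρ dφ dθ.

Inner (ρ from 0 to 2): 8(sqrt(2)sin(φ)sin(θ + π/4) + cos(φ))sin(φ).
Middle (φ from 0 to π): 4sqrt(2)π sin(θ + π/4).
Outer (θ from 0 to 2π): 0.

Therefore ∯_{∂V} F · n dS = 0.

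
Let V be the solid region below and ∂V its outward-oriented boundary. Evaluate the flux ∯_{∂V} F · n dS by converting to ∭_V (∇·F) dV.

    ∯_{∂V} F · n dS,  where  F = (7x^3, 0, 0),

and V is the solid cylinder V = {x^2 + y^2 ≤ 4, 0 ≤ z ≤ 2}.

By the divergence theorem,

    ∯_{∂V} F · n dS = ∭_V (∇ · F) dV.

Compute the divergence:
    ∇ · F = ∂F_x/∂x + ∂F_y/∂y + ∂F_z/∂z = 21x^2 + 0 + 0 = 21x^2.

In cylindrical coordinates, x = r cos(θ), y = r sin(θ), z = z, dV = r dr dθ dz, with 0 ≤ r ≤ 2, 0 ≤ θ ≤ 2π, 0 ≤ z ≤ 2.

The integrand, after substitution and multiplying by the volume element, becomes (21r^2cos(θ)^2) · r, so

    ∭_V (∇·F) dV = ∫_0^{2π} ∫_0^{2} ∫_0^{2} (21r^2cos(θ)^2) · r dz dr dθ.

Inner (z from 0 to 2): 42r^3cos(θ)^2.
Middle (r from 0 to 2): 168cos(θ)^2.
Outer (θ from 0 to 2π): 168π.

Therefore ∯_{∂V} F · n dS = 168π.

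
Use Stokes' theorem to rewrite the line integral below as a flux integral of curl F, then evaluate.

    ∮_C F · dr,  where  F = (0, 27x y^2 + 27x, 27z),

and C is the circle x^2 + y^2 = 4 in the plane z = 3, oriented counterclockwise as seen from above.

Let S be the flat disk x^2 + y^2 ≤ 4 in the plane z = 3, with upward unit normal n̂ = ẑ. By Stokes' theorem,

    ∮_C F · dr = ∬_S (∇ × F) · n̂ dS = ∬_D (curl F)_z dA,

where D is the disk x^2 + y^2 ≤ 4.

Compute the curl of F = (0, 27x y^2 + 27x, 27z):
    (∇ × F)_x = ∂F_z/∂y - ∂F_y/∂z = 0,
    (∇ × F)_y = ∂F_x/∂z - ∂F_z/∂x = 0,
    (∇ × F)_z = ∂F_y/∂x - ∂F_x/∂y = 27y^2 + 27.

On z = 3, (curl F)_z = 27y^2 + 27.

Convert to polar (x = r cos θ, y = r sin θ, dA = r dr dθ); the integrand becomes 27r^2sin(θ)^2 + 27, so

    ∬_D (curl F)_z dA = ∫_0^{2π} ∫_0^{2} (27r^2sin(θ)^2 + 27) · r dr dθ.

Inner (r from 0 to 2): 108 - 54cos(2θ).
Outer (θ from 0 to 2π): 216π.

Therefore ∮_C F · dr = 216π.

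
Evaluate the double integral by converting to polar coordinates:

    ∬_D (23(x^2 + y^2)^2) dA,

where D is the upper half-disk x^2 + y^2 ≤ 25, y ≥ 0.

The region D is 0 ≤ r ≤ 5, 0 ≤ θ ≤ π in polar coordinates, where x = r cos(θ), y = r sin(θ), and dA = r dr dθ.

Under the substitution, the integrand becomes 23r^4, so

    ∬_D (23(x^2 + y^2)^2) dA = ∫_{0}^{π} ∫_{0}^{5} (23r^4) · r dr dθ.

Inner integral (in r): ∫_{0}^{5} (23r^4) · r dr = 359375/6.

Outer integral (in θ): ∫_{0}^{π} (359375/6) dθ = 359375π/6.

Therefore ∬_D (23(x^2 + y^2)^2) dA = 359375π/6.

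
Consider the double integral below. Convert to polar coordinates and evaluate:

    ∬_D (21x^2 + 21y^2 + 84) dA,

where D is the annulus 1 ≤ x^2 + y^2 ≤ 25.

The region D is 1 ≤ r ≤ 5, 0 ≤ θ ≤ 2π in polar coordinates, where x = r cos(θ), y = r sin(θ), and dA = r dr dθ.

Under the substitution, the integrand becomes 21r^2 + 84, so

    ∬_D (21x^2 + 21y^2 + 84) dA = ∫_{0}^{2π} ∫_{1}^{5} (21r^2 + 84) · r dr dθ.

Inner integral (in r): ∫_{1}^{5} (21r^2 + 84) · r dr = 4284.

Outer integral (in θ): ∫_{0}^{2π} (4284) dθ = 8568π.

Therefore ∬_D (21x^2 + 21y^2 + 84) dA = 8568π.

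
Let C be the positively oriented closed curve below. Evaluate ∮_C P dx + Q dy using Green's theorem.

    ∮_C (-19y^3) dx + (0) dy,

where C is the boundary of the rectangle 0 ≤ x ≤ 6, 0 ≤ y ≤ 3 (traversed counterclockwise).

Green's theorem converts the closed line integral into a double integral over the enclosed region D:

    ∮_C P dx + Q dy = ∬_D (∂Q/∂x - ∂P/∂y) dA.

Here P = -19y^3, Q = 0, so

    ∂Q/∂x = 0,    ∂P/∂y = -57y^2,
    ∂Q/∂x - ∂P/∂y = 57y^2.

D is the region 0 ≤ x ≤ 6, 0 ≤ y ≤ 3. Evaluating the double integral:

    ∬_D (57y^2) dA = ∫_0^{6} ∫_0^{3} (57y^2) dy dx.

Inner (y from 0 to 3): 513.
Outer (x from 0 to 6): 3078.

Therefore ∮_C P dx + Q dy = 3078.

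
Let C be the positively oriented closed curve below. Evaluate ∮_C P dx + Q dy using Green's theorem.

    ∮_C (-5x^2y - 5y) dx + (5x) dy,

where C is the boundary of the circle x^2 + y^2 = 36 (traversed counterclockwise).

Green's theorem converts the closed line integral into a double integral over the enclosed region D:

    ∮_C P dx + Q dy = ∬_D (∂Q/∂x - ∂P/∂y) dA.

Here P = -5x^2y - 5y, Q = 5x, so

    ∂Q/∂x = 5,    ∂P/∂y = -5x^2 - 5,
    ∂Q/∂x - ∂P/∂y = 5x^2 + 10.

D is the region x^2 + y^2 ≤ 36. Evaluating the double integral:

In polar coordinates (x = r cos θ, y = r sin θ, dA = r dr dθ) the integrand becomes 5r^2cos(θ)^2 + 10, so

    ∬_D (5x^2 + 10) dA = ∫_0^{2π} ∫_0^{6} (5r^2cos(θ)^2 + 10) · r dr dθ.

Inner (r from 0 to 6): 1620cos(θ)^2 + 180.
Outer (θ from 0 to 2π): 1980π.

Therefore ∮_C P dx + Q dy = 1980π.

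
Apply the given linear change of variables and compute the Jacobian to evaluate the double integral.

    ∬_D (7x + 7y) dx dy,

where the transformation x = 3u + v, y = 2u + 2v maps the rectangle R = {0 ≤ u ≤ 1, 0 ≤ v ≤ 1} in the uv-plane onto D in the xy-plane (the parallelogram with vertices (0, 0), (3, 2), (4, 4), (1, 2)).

Compute the Jacobian determinant of (x, y) with respect to (u, v):

    ∂(x,y)/∂(u,v) = | 3  1 | = (3)(2) - (1)(2) = 4.
                   | 2  2 |

Its absolute value is |J| = 4 (the area scaling factor).

Substituting x = 3u + v, y = 2u + 2v into the integrand,

    7x + 7y → 35u + 21v,

so the integral becomes

    ∬_R (35u + 21v) · |J| du dv = ∫_0^1 ∫_0^1 (140u + 84v) dv du.

Inner (v): 140u + 42.
Outer (u): 112.

Therefore ∬_D (7x + 7y) dx dy = 112.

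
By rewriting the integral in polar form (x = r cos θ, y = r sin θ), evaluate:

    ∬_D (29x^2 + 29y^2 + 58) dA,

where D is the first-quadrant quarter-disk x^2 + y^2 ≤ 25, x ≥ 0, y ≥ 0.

The region D is 0 ≤ r ≤ 5, 0 ≤ θ ≤ π/2 in polar coordinates, where x = r cos(θ), y = r sin(θ), and dA = r dr dθ.

Under the substitution, the integrand becomes 29r^2 + 58, so

    ∬_D (29x^2 + 29y^2 + 58) dA = ∫_{0}^{π/2} ∫_{0}^{5} (29r^2 + 58) · r dr dθ.

Inner integral (in r): ∫_{0}^{5} (29r^2 + 58) · r dr = 21025/4.

Outer integral (in θ): ∫_{0}^{π/2} (21025/4) dθ = 21025π/8.

Therefore ∬_D (29x^2 + 29y^2 + 58) dA = 21025π/8.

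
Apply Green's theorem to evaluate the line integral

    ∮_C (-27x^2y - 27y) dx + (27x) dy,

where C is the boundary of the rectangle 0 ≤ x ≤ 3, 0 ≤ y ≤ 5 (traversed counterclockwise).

Green's theorem converts the closed line integral into a double integral over the enclosed region D:

    ∮_C P dx + Q dy = ∬_D (∂Q/∂x - ∂P/∂y) dA.

Here P = -27x^2y - 27y, Q = 27x, so

    ∂Q/∂x = 27,    ∂P/∂y = -27x^2 - 27,
    ∂Q/∂x - ∂P/∂y = 27x^2 + 54.

D is the region 0 ≤ x ≤ 3, 0 ≤ y ≤ 5. Evaluating the double integral:

    ∬_D (27x^2 + 54) dA = ∫_0^{3} ∫_0^{5} (27x^2 + 54) dy dx.

Inner (y from 0 to 5): 135x^2 + 270.
Outer (x from 0 to 3): 2025.

Therefore ∮_C P dx + Q dy = 2025.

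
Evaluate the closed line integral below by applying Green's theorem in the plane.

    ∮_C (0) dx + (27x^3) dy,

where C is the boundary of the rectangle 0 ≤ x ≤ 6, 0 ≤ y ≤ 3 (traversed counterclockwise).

Green's theorem converts the closed line integral into a double integral over the enclosed region D:

    ∮_C P dx + Q dy = ∬_D (∂Q/∂x - ∂P/∂y) dA.

Here P = 0, Q = 27x^3, so

    ∂Q/∂x = 81x^2,    ∂P/∂y = 0,
    ∂Q/∂x - ∂P/∂y = 81x^2.

D is the region 0 ≤ x ≤ 6, 0 ≤ y ≤ 3. Evaluating the double integral:

    ∬_D (81x^2) dA = ∫_0^{6} ∫_0^{3} (81x^2) dy dx.

Inner (y from 0 to 3): 243x^2.
Outer (x from 0 to 6): 17496.

Therefore ∮_C P dx + Q dy = 17496.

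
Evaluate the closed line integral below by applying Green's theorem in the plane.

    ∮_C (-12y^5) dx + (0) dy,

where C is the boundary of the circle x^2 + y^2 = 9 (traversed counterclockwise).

Green's theorem converts the closed line integral into a double integral over the enclosed region D:

    ∮_C P dx + Q dy = ∬_D (∂Q/∂x - ∂P/∂y) dA.

Here P = -12y^5, Q = 0, so

    ∂Q/∂x = 0,    ∂P/∂y = -60y^4,
    ∂Q/∂x - ∂P/∂y = 60y^4.

D is the region x^2 + y^2 ≤ 9. Evaluating the double integral:

In polar coordinates (x = r cos θ, y = r sin θ, dA = r dr dθ) the integrand becomes 60r^4sin(θ)^4, so

    ∬_D (60y^4) dA = ∫_0^{2π} ∫_0^{3} (60r^4sin(θ)^4) · r dr dθ.

Inner (r from 0 to 3): 7290sin(θ)^4.
Outer (θ from 0 to 2π): 10935π/2.

Therefore ∮_C P dx + Q dy = 10935π/2.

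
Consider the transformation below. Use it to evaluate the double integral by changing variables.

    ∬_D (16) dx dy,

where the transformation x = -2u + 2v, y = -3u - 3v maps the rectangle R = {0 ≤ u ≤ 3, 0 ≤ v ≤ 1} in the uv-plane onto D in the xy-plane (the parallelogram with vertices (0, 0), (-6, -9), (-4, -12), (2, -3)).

Compute the Jacobian determinant of (x, y) with respect to (u, v):

    ∂(x,y)/∂(u,v) = | -2  2 | = (-2)(-3) - (2)(-3) = 12.
                   | -3  -3 |

Its absolute value is |J| = 12 (the area scaling factor).

Substituting x = -2u + 2v, y = -3u - 3v into the integrand,

    16 → 16,

so the integral becomes

    ∬_R (16) · |J| du dv = ∫_0^3 ∫_0^1 (192) dv du.

Inner (v): 192.
Outer (u): 576.

Therefore ∬_D (16) dx dy = 576.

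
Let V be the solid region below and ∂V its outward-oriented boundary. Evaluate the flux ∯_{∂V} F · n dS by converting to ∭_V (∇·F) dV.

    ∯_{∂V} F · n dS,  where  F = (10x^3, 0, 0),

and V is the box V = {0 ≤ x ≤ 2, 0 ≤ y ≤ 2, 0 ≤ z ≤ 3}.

By the divergence theorem,

    ∯_{∂V} F · n dS = ∭_V (∇ · F) dV.

Compute the divergence:
    ∇ · F = ∂F_x/∂x + ∂F_y/∂y + ∂F_z/∂z = 30x^2 + 0 + 0 = 30x^2.

V is a rectangular box, so dV = dx dy dz with 0 ≤ x ≤ 2, 0 ≤ y ≤ 2, 0 ≤ z ≤ 3.

Integrate (30x^2) over V as an iterated integral:

    ∭_V (∇·F) dV = ∫_0^{2} ∫_0^{2} ∫_0^{3} (30x^2) dz dy dx.

Inner (z from 0 to 3): 90x^2.
Middle (y from 0 to 2): 180x^2.
Outer (x from 0 to 2): 480.

Therefore ∯_{∂V} F · n dS = 480.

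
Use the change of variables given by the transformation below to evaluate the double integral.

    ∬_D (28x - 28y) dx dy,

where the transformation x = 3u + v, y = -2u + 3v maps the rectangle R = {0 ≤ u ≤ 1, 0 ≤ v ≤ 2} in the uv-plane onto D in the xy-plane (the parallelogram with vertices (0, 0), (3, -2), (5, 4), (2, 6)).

Compute the Jacobian determinant of (x, y) with respect to (u, v):

    ∂(x,y)/∂(u,v) = | 3  1 | = (3)(3) - (1)(-2) = 11.
                   | -2  3 |

Its absolute value is |J| = 11 (the area scaling factor).

Substituting x = 3u + v, y = -2u + 3v into the integrand,

    28x - 28y → 140u - 56v,

so the integral becomes

    ∬_R (140u - 56v) · |J| du dv = ∫_0^1 ∫_0^2 (1540u - 616v) dv du.

Inner (v): 3080u - 1232.
Outer (u): 308.

Therefore ∬_D (28x - 28y) dx dy = 308.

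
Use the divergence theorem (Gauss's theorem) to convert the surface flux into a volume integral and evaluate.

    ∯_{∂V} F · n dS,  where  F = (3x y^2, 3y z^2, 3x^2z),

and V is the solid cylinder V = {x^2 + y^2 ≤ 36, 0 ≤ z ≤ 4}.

By the divergence theorem,

    ∯_{∂V} F · n dS = ∭_V (∇ · F) dV.

Compute the divergence:
    ∇ · F = ∂F_x/∂x + ∂F_y/∂y + ∂F_z/∂z = 3y^2 + 3z^2 + 3x^2 = 3x^2 + 3y^2 + 3z^2.

In cylindrical coordinates, x = r cos(θ), y = r sin(θ), z = z, dV = r dr dθ dz, with 0 ≤ r ≤ 6, 0 ≤ θ ≤ 2π, 0 ≤ z ≤ 4.

The integrand, after substitution and multiplying by the volume element, becomes (3r^2 + 3z^2) · r, so

    ∭_V (∇·F) dV = ∫_0^{2π} ∫_0^{6} ∫_0^{4} (3r^2 + 3z^2) · r dz dr dθ.

Inner (z from 0 to 4): 12r^3 + 64r.
Middle (r from 0 to 6): 5040.
Outer (θ from 0 to 2π): 10080π.

Therefore ∯_{∂V} F · n dS = 10080π.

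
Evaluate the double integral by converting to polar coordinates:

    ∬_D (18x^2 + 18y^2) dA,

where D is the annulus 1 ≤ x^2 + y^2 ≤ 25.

The region D is 1 ≤ r ≤ 5, 0 ≤ θ ≤ 2π in polar coordinates, where x = r cos(θ), y = r sin(θ), and dA = r dr dθ.

Under the substitution, the integrand becomes 18r^2, so

    ∬_D (18x^2 + 18y^2) dA = ∫_{0}^{2π} ∫_{1}^{5} (18r^2) · r dr dθ.

Inner integral (in r): ∫_{1}^{5} (18r^2) · r dr = 2808.

Outer integral (in θ): ∫_{0}^{2π} (2808) dθ = 5616π.

Therefore ∬_D (18x^2 + 18y^2) dA = 5616π.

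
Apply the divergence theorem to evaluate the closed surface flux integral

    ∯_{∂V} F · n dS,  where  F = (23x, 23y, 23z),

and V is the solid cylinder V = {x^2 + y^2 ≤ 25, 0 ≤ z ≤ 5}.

By the divergence theorem,

    ∯_{∂V} F · n dS = ∭_V (∇ · F) dV.

Compute the divergence:
    ∇ · F = ∂F_x/∂x + ∂F_y/∂y + ∂F_z/∂z = 23 + 23 + 23 = 69.

In cylindrical coordinates, x = r cos(θ), y = r sin(θ), z = z, dV = r dr dθ dz, with 0 ≤ r ≤ 5, 0 ≤ θ ≤ 2π, 0 ≤ z ≤ 5.

The integrand, after substitution and multiplying by the volume element, becomes (69) · r, so

    ∭_V (∇·F) dV = ∫_0^{2π} ∫_0^{5} ∫_0^{5} (69) · r dz dr dθ.

Inner (z from 0 to 5): 345r.
Middle (r from 0 to 5): 8625/2.
Outer (θ from 0 to 2π): 8625π.

Therefore ∯_{∂V} F · n dS = 8625π.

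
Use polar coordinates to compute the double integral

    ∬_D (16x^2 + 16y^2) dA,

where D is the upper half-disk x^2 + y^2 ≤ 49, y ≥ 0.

The region D is 0 ≤ r ≤ 7, 0 ≤ θ ≤ π in polar coordinates, where x = r cos(θ), y = r sin(θ), and dA = r dr dθ.

Under the substitution, the integrand becomes 16r^2, so

    ∬_D (16x^2 + 16y^2) dA = ∫_{0}^{π} ∫_{0}^{7} (16r^2) · r dr dθ.

Inner integral (in r): ∫_{0}^{7} (16r^2) · r dr = 9604.

Outer integral (in θ): ∫_{0}^{π} (9604) dθ = 9604π.

Therefore ∬_D (16x^2 + 16y^2) dA = 9604π.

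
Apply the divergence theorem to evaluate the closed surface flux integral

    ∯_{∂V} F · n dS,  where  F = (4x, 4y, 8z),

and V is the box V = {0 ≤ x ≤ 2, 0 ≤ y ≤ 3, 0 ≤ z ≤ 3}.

By the divergence theorem,

    ∯_{∂V} F · n dS = ∭_V (∇ · F) dV.

Compute the divergence:
    ∇ · F = ∂F_x/∂x + ∂F_y/∂y + ∂F_z/∂z = 4 + 4 + 8 = 16.

V is a rectangular box, so dV = dx dy dz with 0 ≤ x ≤ 2, 0 ≤ y ≤ 3, 0 ≤ z ≤ 3.

Integrate (16) over V as an iterated integral:

    ∭_V (∇·F) dV = ∫_0^{2} ∫_0^{3} ∫_0^{3} (16) dz dy dx.

Inner (z from 0 to 3): 48.
Middle (y from 0 to 3): 144.
Outer (x from 0 to 2): 288.

Therefore ∯_{∂V} F · n dS = 288.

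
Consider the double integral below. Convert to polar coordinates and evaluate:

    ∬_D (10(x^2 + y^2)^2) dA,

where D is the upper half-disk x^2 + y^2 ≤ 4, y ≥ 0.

The region D is 0 ≤ r ≤ 2, 0 ≤ θ ≤ π in polar coordinates, where x = r cos(θ), y = r sin(θ), and dA = r dr dθ.

Under the substitution, the integrand becomes 10r^4, so

    ∬_D (10(x^2 + y^2)^2) dA = ∫_{0}^{π} ∫_{0}^{2} (10r^4) · r dr dθ.

Inner integral (in r): ∫_{0}^{2} (10r^4) · r dr = 320/3.

Outer integral (in θ): ∫_{0}^{π} (320/3) dθ = 320π/3.

Therefore ∬_D (10(x^2 + y^2)^2) dA = 320π/3.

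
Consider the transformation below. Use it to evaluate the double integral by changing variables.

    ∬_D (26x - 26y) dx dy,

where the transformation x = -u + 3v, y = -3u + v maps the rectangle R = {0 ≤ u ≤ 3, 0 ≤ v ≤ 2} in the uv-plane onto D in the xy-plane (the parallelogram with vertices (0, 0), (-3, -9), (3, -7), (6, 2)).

Compute the Jacobian determinant of (x, y) with respect to (u, v):

    ∂(x,y)/∂(u,v) = | -1  3 | = (-1)(1) - (3)(-3) = 8.
                   | -3  1 |

Its absolute value is |J| = 8 (the area scaling factor).

Substituting x = -u + 3v, y = -3u + v into the integrand,

    26x - 26y → 52u + 52v,

so the integral becomes

    ∬_R (52u + 52v) · |J| du dv = ∫_0^3 ∫_0^2 (416u + 416v) dv du.

Inner (v): 832u + 832.
Outer (u): 6240.

Therefore ∬_D (26x - 26y) dx dy = 6240.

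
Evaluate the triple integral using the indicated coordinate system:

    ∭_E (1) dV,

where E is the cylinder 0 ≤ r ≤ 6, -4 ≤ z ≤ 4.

In cylindrical coordinates, x = r cos(θ), y = r sin(θ), z = z, and dV = r dr dθ dz.

The integrand becomes 1, so

    ∭_E (1) dV = ∫_{0}^{2π} ∫_{0}^{6} ∫_{-4}^{4} (1) · r dz dr dθ.

Inner (z): 8r.
Middle (r from 0 to 6): 144.
Outer (θ): 288π.

Therefore the triple integral equals 288π.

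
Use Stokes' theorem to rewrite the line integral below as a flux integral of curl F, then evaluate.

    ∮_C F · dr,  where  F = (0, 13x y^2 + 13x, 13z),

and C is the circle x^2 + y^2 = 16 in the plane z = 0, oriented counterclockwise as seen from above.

Let S be the flat disk x^2 + y^2 ≤ 16 in the plane z = 0, with upward unit normal n̂ = ẑ. By Stokes' theorem,

    ∮_C F · dr = ∬_S (∇ × F) · n̂ dS = ∬_D (curl F)_z dA,

where D is the disk x^2 + y^2 ≤ 16.

Compute the curl of F = (0, 13x y^2 + 13x, 13z):
    (∇ × F)_x = ∂F_z/∂y - ∂F_y/∂z = 0,
    (∇ × F)_y = ∂F_x/∂z - ∂F_z/∂x = 0,
    (∇ × F)_z = ∂F_y/∂x - ∂F_x/∂y = 13y^2 + 13.

On z = 0, (curl F)_z = 13y^2 + 13.

Convert to polar (x = r cos θ, y = r sin θ, dA = r dr dθ); the integrand becomes 13r^2sin(θ)^2 + 13, so

    ∬_D (curl F)_z dA = ∫_0^{2π} ∫_0^{4} (13r^2sin(θ)^2 + 13) · r dr dθ.

Inner (r from 0 to 4): 832sin(θ)^2 + 104.
Outer (θ from 0 to 2π): 1040π.

Therefore ∮_C F · dr = 1040π.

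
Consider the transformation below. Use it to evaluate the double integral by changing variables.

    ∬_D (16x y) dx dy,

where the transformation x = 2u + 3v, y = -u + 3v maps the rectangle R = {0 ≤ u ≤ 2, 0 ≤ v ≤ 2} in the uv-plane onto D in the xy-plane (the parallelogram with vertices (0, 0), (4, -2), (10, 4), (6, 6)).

Compute the Jacobian determinant of (x, y) with respect to (u, v):

    ∂(x,y)/∂(u,v) = | 2  3 | = (2)(3) - (3)(-1) = 9.
                   | -1  3 |

Its absolute value is |J| = 9 (the area scaling factor).

Substituting x = 2u + 3v, y = -u + 3v into the integrand,

    16x y → -32u^2 + 48u v + 144v^2,

so the integral becomes

    ∬_R (-32u^2 + 48u v + 144v^2) · |J| du dv = ∫_0^2 ∫_0^2 (-288u^2 + 432u v + 1296v^2) dv du.

Inner (v): -576u^2 + 864u + 3456.
Outer (u): 7104.

Therefore ∬_D (16x y) dx dy = 7104.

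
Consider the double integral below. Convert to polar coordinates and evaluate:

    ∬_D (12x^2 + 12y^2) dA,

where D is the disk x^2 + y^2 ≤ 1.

The region D is 0 ≤ r ≤ 1, 0 ≤ θ ≤ 2π in polar coordinates, where x = r cos(θ), y = r sin(θ), and dA = r dr dθ.

Under the substitution, the integrand becomes 12r^2, so

    ∬_D (12x^2 + 12y^2) dA = ∫_{0}^{2π} ∫_{0}^{1} (12r^2) · r dr dθ.

Inner integral (in r): ∫_{0}^{1} (12r^2) · r dr = 3.

Outer integral (in θ): ∫_{0}^{2π} (3) dθ = 6π.

Therefore ∬_D (12x^2 + 12y^2) dA = 6π.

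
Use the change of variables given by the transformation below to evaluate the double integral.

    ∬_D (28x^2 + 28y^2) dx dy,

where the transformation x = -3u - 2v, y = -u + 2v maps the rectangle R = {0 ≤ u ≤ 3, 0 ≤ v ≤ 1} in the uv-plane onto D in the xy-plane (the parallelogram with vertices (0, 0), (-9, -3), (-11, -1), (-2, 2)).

Compute the Jacobian determinant of (x, y) with respect to (u, v):

    ∂(x,y)/∂(u,v) = | -3  -2 | = (-3)(2) - (-2)(-1) = -8.
                   | -1  2 |

Its absolute value is |J| = 8 (the area scaling factor).

Substituting x = -3u - 2v, y = -u + 2v into the integrand,

    28x^2 + 28y^2 → 280u^2 + 224u v + 224v^2,

so the integral becomes

    ∬_R (280u^2 + 224u v + 224v^2) · |J| du dv = ∫_0^3 ∫_0^1 (2240u^2 + 1792u v + 1792v^2) dv du.

Inner (v): 2240u^2 + 896u + 1792/3.
Outer (u): 25984.

Therefore ∬_D (28x^2 + 28y^2) dx dy = 25984.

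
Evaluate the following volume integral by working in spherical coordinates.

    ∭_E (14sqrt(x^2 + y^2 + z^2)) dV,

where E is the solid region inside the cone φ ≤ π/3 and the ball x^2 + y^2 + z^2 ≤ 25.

In spherical coordinates, x = ρ sin(φ) cos(θ), y = ρ sin(φ) sin(θ), z = ρ cos(φ), and dV = ρ^2 sin(φ) dρ dφ dθ.

The integrand becomes 14ρ, so

    ∭_E (14sqrt(x^2 + y^2 + z^2)) dV = ∫_{0}^{2π} ∫_{0}^{π/3} ∫_{0}^{5} (14ρ) · ρ^2 sin(φ) dρ dφ dθ.

Inner (ρ): 4375sin(φ)/2.
Middle (φ): 4375/4.
Outer (θ): 4375π/2.

Therefore the triple integral equals 4375π/2.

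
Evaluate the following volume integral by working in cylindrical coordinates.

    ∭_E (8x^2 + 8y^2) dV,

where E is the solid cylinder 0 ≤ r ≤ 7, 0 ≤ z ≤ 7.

In cylindrical coordinates, x = r cos(θ), y = r sin(θ), z = z, and dV = r dr dθ dz.

The integrand becomes 8r^2, so

    ∭_E (8x^2 + 8y^2) dV = ∫_{0}^{2π} ∫_{0}^{7} ∫_{0}^{7} (8r^2) · r dz dr dθ.

Inner (z): 56r^3.
Middle (r from 0 to 7): 33614.
Outer (θ): 67228π.

Therefore the triple integral equals 67228π.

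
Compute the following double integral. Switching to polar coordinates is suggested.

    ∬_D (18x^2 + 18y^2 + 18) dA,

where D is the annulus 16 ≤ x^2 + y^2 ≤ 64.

The region D is 4 ≤ r ≤ 8, 0 ≤ θ ≤ 2π in polar coordinates, where x = r cos(θ), y = r sin(θ), and dA = r dr dθ.

Under the substitution, the integrand becomes 18r^2 + 18, so

    ∬_D (18x^2 + 18y^2 + 18) dA = ∫_{0}^{2π} ∫_{4}^{8} (18r^2 + 18) · r dr dθ.

Inner integral (in r): ∫_{4}^{8} (18r^2 + 18) · r dr = 17712.

Outer integral (in θ): ∫_{0}^{2π} (17712) dθ = 35424π.

Therefore ∬_D (18x^2 + 18y^2 + 18) dA = 35424π.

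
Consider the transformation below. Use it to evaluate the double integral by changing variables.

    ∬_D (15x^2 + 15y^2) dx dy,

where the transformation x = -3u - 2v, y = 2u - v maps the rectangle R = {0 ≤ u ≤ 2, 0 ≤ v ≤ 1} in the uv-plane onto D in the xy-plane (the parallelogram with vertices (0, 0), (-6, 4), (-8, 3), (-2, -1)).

Compute the Jacobian determinant of (x, y) with respect to (u, v):

    ∂(x,y)/∂(u,v) = | -3  -2 | = (-3)(-1) - (-2)(2) = 7.
                   | 2  -1 |

Its absolute value is |J| = 7 (the area scaling factor).

Substituting x = -3u - 2v, y = 2u - v into the integrand,

    15x^2 + 15y^2 → 195u^2 + 120u v + 75v^2,

so the integral becomes

    ∬_R (195u^2 + 120u v + 75v^2) · |J| du dv = ∫_0^2 ∫_0^1 (1365u^2 + 840u v + 525v^2) dv du.

Inner (v): 1365u^2 + 420u + 175.
Outer (u): 4830.

Therefore ∬_D (15x^2 + 15y^2) dx dy = 4830.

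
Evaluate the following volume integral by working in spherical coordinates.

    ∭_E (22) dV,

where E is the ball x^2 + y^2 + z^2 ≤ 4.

In spherical coordinates, x = ρ sin(φ) cos(θ), y = ρ sin(φ) sin(θ), z = ρ cos(φ), and dV = ρ^2 sin(φ) dρ dφ dθ.

The integrand becomes 22, so

    ∭_E (22) dV = ∫_{0}^{2π} ∫_{0}^{π} ∫_{0}^{2} (22) · ρ^2 sin(φ) dρ dφ dθ.

Inner (ρ): 176sin(φ)/3.
Middle (φ): 352/3.
Outer (θ): 704π/3.

Therefore the triple integral equals 704π/3.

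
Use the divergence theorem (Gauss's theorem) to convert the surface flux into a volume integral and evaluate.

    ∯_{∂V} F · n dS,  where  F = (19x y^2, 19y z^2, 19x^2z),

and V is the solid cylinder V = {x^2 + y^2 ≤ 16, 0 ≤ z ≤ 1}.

By the divergence theorem,

    ∯_{∂V} F · n dS = ∭_V (∇ · F) dV.

Compute the divergence:
    ∇ · F = ∂F_x/∂x + ∂F_y/∂y + ∂F_z/∂z = 19y^2 + 19z^2 + 19x^2 = 19x^2 + 19y^2 + 19z^2.

In cylindrical coordinates, x = r cos(θ), y = r sin(θ), z = z, dV = r dr dθ dz, with 0 ≤ r ≤ 4, 0 ≤ θ ≤ 2π, 0 ≤ z ≤ 1.

The integrand, after substitution and multiplying by the volume element, becomes (19r^2 + 19z^2) · r, so

    ∭_V (∇·F) dV = ∫_0^{2π} ∫_0^{4} ∫_0^{1} (19r^2 + 19z^2) · r dz dr dθ.

Inner (z from 0 to 1): 19r (r^2 + 1/3).
Middle (r from 0 to 4): 3800/3.
Outer (θ from 0 to 2π): 7600π/3.

Therefore ∯_{∂V} F · n dS = 7600π/3.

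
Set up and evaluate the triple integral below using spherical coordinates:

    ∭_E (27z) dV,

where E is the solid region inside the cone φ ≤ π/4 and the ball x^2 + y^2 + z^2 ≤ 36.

In spherical coordinates, x = ρ sin(φ) cos(θ), y = ρ sin(φ) sin(θ), z = ρ cos(φ), and dV = ρ^2 sin(φ) dρ dφ dθ.

The integrand becomes 27ρ cos(φ), so

    ∭_E (27z) dV = ∫_{0}^{2π} ∫_{0}^{π/4} ∫_{0}^{6} (27ρ cos(φ)) · ρ^2 sin(φ) dρ dφ dθ.

Inner (ρ): 4374sin(2φ).
Middle (φ): 2187.
Outer (θ): 4374π.

Therefore the triple integral equals 4374π.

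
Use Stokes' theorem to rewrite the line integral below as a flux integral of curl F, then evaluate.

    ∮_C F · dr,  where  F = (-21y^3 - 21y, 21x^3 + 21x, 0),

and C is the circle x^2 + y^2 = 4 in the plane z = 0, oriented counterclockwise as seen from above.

Let S be the flat disk x^2 + y^2 ≤ 4 in the plane z = 0, with upward unit normal n̂ = ẑ. By Stokes' theorem,

    ∮_C F · dr = ∬_S (∇ × F) · n̂ dS = ∬_D (curl F)_z dA,

where D is the disk x^2 + y^2 ≤ 4.

Compute the curl of F = (-21y^3 - 21y, 21x^3 + 21x, 0):
    (∇ × F)_x = ∂F_z/∂y - ∂F_y/∂z = 0,
    (∇ × F)_y = ∂F_x/∂z - ∂F_z/∂x = 0,
    (∇ × F)_z = ∂F_y/∂x - ∂F_x/∂y = 63x^2 + 63y^2 + 42.

On z = 0, (curl F)_z = 63x^2 + 63y^2 + 42.

Convert to polar (x = r cos θ, y = r sin θ, dA = r dr dθ); the integrand becomes 63r^2 + 42, so

    ∬_D (curl F)_z dA = ∫_0^{2π} ∫_0^{2} (63r^2 + 42) · r dr dθ.

Inner (r from 0 to 2): 336.
Outer (θ from 0 to 2π): 672π.

Therefore ∮_C F · dr = 672π.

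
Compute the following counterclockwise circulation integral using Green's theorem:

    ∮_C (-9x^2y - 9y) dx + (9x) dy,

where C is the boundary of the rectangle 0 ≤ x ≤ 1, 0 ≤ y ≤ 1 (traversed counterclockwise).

Green's theorem converts the closed line integral into a double integral over the enclosed region D:

    ∮_C P dx + Q dy = ∬_D (∂Q/∂x - ∂P/∂y) dA.

Here P = -9x^2y - 9y, Q = 9x, so

    ∂Q/∂x = 9,    ∂P/∂y = -9x^2 - 9,
    ∂Q/∂x - ∂P/∂y = 9x^2 + 18.

D is the region 0 ≤ x ≤ 1, 0 ≤ y ≤ 1. Evaluating the double integral:

    ∬_D (9x^2 + 18) dA = ∫_0^{1} ∫_0^{1} (9x^2 + 18) dy dx.

Inner (y from 0 to 1): 9x^2 + 18.
Outer (x from 0 to 1): 21.

Therefore ∮_C P dx + Q dy = 21.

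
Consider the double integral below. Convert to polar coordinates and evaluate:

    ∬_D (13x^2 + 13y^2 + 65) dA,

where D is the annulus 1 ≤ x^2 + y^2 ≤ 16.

The region D is 1 ≤ r ≤ 4, 0 ≤ θ ≤ 2π in polar coordinates, where x = r cos(θ), y = r sin(θ), and dA = r dr dθ.

Under the substitution, the integrand becomes 13r^2 + 65, so

    ∬_D (13x^2 + 13y^2 + 65) dA = ∫_{0}^{2π} ∫_{1}^{4} (13r^2 + 65) · r dr dθ.

Inner integral (in r): ∫_{1}^{4} (13r^2 + 65) · r dr = 5265/4.

Outer integral (in θ): ∫_{0}^{2π} (5265/4) dθ = 5265π/2.

Therefore ∬_D (13x^2 + 13y^2 + 65) dA = 5265π/2.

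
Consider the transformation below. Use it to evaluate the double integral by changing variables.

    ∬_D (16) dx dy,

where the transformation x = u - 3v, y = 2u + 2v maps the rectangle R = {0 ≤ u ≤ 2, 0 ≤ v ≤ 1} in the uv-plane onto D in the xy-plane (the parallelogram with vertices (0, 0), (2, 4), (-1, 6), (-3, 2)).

Compute the Jacobian determinant of (x, y) with respect to (u, v):

    ∂(x,y)/∂(u,v) = | 1  -3 | = (1)(2) - (-3)(2) = 8.
                   | 2  2 |

Its absolute value is |J| = 8 (the area scaling factor).

Substituting x = u - 3v, y = 2u + 2v into the integrand,

    16 → 16,

so the integral becomes

    ∬_R (16) · |J| du dv = ∫_0^2 ∫_0^1 (128) dv du.

Inner (v): 128.
Outer (u): 256.

Therefore ∬_D (16) dx dy = 256.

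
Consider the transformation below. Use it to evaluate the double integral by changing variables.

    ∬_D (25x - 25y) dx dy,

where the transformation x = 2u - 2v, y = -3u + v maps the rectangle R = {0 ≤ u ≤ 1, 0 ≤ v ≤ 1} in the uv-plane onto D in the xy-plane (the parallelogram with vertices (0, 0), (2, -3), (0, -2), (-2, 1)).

Compute the Jacobian determinant of (x, y) with respect to (u, v):

    ∂(x,y)/∂(u,v) = | 2  -2 | = (2)(1) - (-2)(-3) = -4.
                   | -3  1 |

Its absolute value is |J| = 4 (the area scaling factor).

Substituting x = 2u - 2v, y = -3u + v into the integrand,

    25x - 25y → 125u - 75v,

so the integral becomes

    ∬_R (125u - 75v) · |J| du dv = ∫_0^1 ∫_0^1 (500u - 300v) dv du.

Inner (v): 500u - 150.
Outer (u): 100.

Therefore ∬_D (25x - 25y) dx dy = 100.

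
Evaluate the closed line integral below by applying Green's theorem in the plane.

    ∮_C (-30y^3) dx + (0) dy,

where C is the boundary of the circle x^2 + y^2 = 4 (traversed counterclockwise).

Green's theorem converts the closed line integral into a double integral over the enclosed region D:

    ∮_C P dx + Q dy = ∬_D (∂Q/∂x - ∂P/∂y) dA.

Here P = -30y^3, Q = 0, so

    ∂Q/∂x = 0,    ∂P/∂y = -90y^2,
    ∂Q/∂x - ∂P/∂y = 90y^2.

D is the region x^2 + y^2 ≤ 4. Evaluating the double integral:

In polar coordinates (x = r cos θ, y = r sin θ, dA = r dr dθ) the integrand becomes 90r^2sin(θ)^2, so

    ∬_D (90y^2) dA = ∫_0^{2π} ∫_0^{2} (90r^2sin(θ)^2) · r dr dθ.

Inner (r from 0 to 2): 360sin(θ)^2.
Outer (θ from 0 to 2π): 360π.

Therefore ∮_C P dx + Q dy = 360π.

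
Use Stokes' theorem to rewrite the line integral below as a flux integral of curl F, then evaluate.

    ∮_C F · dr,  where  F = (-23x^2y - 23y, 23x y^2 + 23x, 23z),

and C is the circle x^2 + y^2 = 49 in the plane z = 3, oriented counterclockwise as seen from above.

Let S be the flat disk x^2 + y^2 ≤ 49 in the plane z = 3, with upward unit normal n̂ = ẑ. By Stokes' theorem,

    ∮_C F · dr = ∬_S (∇ × F) · n̂ dS = ∬_D (curl F)_z dA,

where D is the disk x^2 + y^2 ≤ 49.

Compute the curl of F = (-23x^2y - 23y, 23x y^2 + 23x, 23z):
    (∇ × F)_x = ∂F_z/∂y - ∂F_y/∂z = 0,
    (∇ × F)_y = ∂F_x/∂z - ∂F_z/∂x = 0,
    (∇ × F)_z = ∂F_y/∂x - ∂F_x/∂y = 23x^2 + 23y^2 + 46.

On z = 3, (curl F)_z = 23x^2 + 23y^2 + 46.

Convert to polar (x = r cos θ, y = r sin θ, dA = r dr dθ); the integrand becomes 23r^2 + 46, so

    ∬_D (curl F)_z dA = ∫_0^{2π} ∫_0^{7} (23r^2 + 46) · r dr dθ.

Inner (r from 0 to 7): 59731/4.
Outer (θ from 0 to 2π): 59731π/2.

Therefore ∮_C F · dr = 59731π/2.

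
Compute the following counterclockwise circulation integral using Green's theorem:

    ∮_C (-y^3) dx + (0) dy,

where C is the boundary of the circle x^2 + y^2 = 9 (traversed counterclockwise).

Green's theorem converts the closed line integral into a double integral over the enclosed region D:

    ∮_C P dx + Q dy = ∬_D (∂Q/∂x - ∂P/∂y) dA.

Here P = -y^3, Q = 0, so

    ∂Q/∂x = 0,    ∂P/∂y = -3y^2,
    ∂Q/∂x - ∂P/∂y = 3y^2.

D is the region x^2 + y^2 ≤ 9. Evaluating the double integral:

In polar coordinates (x = r cos θ, y = r sin θ, dA = r dr dθ) the integrand becomes 3r^2sin(θ)^2, so

    ∬_D (3y^2) dA = ∫_0^{2π} ∫_0^{3} (3r^2sin(θ)^2) · r dr dθ.

Inner (r from 0 to 3): 243sin(θ)^2/4.
Outer (θ from 0 to 2π): 243π/4.

Therefore ∮_C P dx + Q dy = 243π/4.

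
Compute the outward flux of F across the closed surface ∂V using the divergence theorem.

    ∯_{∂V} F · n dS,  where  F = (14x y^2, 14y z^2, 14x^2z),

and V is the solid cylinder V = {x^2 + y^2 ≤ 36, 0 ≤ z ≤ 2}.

By the divergence theorem,

    ∯_{∂V} F · n dS = ∭_V (∇ · F) dV.

Compute the divergence:
    ∇ · F = ∂F_x/∂x + ∂F_y/∂y + ∂F_z/∂z = 14y^2 + 14z^2 + 14x^2 = 14x^2 + 14y^2 + 14z^2.

In cylindrical coordinates, x = r cos(θ), y = r sin(θ), z = z, dV = r dr dθ dz, with 0 ≤ r ≤ 6, 0 ≤ θ ≤ 2π, 0 ≤ z ≤ 2.

The integrand, after substitution and multiplying by the volume element, becomes (14r^2 + 14z^2) · r, so

    ∭_V (∇·F) dV = ∫_0^{2π} ∫_0^{6} ∫_0^{2} (14r^2 + 14z^2) · r dz dr dθ.

Inner (z from 0 to 2): 28r (r^2 + 4/3).
Middle (r from 0 to 6): 9744.
Outer (θ from 0 to 2π): 19488π.

Therefore ∯_{∂V} F · n dS = 19488π.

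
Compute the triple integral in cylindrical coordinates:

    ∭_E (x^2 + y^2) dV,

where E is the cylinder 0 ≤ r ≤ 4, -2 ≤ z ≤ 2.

In cylindrical coordinates, x = r cos(θ), y = r sin(θ), z = z, and dV = r dr dθ dz.

The integrand becomes r^2, so

    ∭_E (x^2 + y^2) dV = ∫_{0}^{2π} ∫_{0}^{4} ∫_{-2}^{2} (r^2) · r dz dr dθ.

Inner (z): 4r^3.
Middle (r from 0 to 4): 256.
Outer (θ): 512π.

Therefore the triple integral equals 512π.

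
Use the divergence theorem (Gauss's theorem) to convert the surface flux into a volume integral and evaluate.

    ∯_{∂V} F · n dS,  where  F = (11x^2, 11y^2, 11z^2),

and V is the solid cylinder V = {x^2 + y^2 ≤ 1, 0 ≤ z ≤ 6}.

By the divergence theorem,

    ∯_{∂V} F · n dS = ∭_V (∇ · F) dV.

Compute the divergence:
    ∇ · F = ∂F_x/∂x + ∂F_y/∂y + ∂F_z/∂z = 22x + 22y + 22z.

In cylindrical coordinates, x = r cos(θ), y = r sin(θ), z = z, dV = r dr dθ dz, with 0 ≤ r ≤ 1, 0 ≤ θ ≤ 2π, 0 ≤ z ≤ 6.

The integrand, after substitution and multiplying by the volume element, becomes (22sqrt(2)r sin(θ + π/4) + 22z) · r, so

    ∭_V (∇·F) dV = ∫_0^{2π} ∫_0^{1} ∫_0^{6} (22sqrt(2)r sin(θ + π/4) + 22z) · r dz dr dθ.

Inner (z from 0 to 6): 132r (sqrt(2)r sin(θ + π/4) + 3).
Middle (r from 0 to 1): 44sqrt(2)sin(θ + π/4) + 198.
Outer (θ from 0 to 2π): 396π.

Therefore ∯_{∂V} F · n dS = 396π.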